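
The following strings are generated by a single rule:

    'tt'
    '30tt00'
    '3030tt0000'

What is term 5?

s(k+1) = 30·s(k)·00, so each term gains 30 as a prefix and 00 as a suffix.
From 3030tt0000, 2 further steps: 3030tt0000 → 303030tt000000 → (answer).

30303030tt00000000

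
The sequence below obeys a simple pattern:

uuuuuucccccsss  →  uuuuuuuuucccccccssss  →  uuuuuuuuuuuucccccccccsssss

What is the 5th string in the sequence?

uuuuuuuuuuuuuuuuuucccccccccccccsssssss

The n-th term is 3n u's then 2n+1 c's then n+1 s's, where the shown terms are n = 2, 3, 4.
At n = 6 the blocks have lengths 18, 13, 7.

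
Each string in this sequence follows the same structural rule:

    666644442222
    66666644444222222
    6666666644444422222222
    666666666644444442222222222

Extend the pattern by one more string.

66666666666644444444222222222222

Each string has the form 6^{2n} 4^{n+2} 2^{2n}, where the shown terms are n = 2, 3, 4, 5.
Setting n = 6 gives 12, 8, 12 characters in each block.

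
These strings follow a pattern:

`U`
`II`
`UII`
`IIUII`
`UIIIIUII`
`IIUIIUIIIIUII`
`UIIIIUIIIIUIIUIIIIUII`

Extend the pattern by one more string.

IIUIIUIIIIUIIUIIIIUIIIIUIIUIIIIUII

From term 3 onward, concatenate the second-to-last term with the last: U·II = UII, II·UII = IIUII, …
The next term joins IIUIIUIIIIUII and UIIIIUIIIIUIIUIIIIUII.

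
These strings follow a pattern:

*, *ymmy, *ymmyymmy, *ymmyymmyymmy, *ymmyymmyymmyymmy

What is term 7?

The strings grow by a fixed suffix ymmy each time.
From *ymmyymmyymmyymmy, 2 further steps: *ymmyymmyymmyymmy → *ymmyymmyymmyymmyymmy → (answer).

*ymmyymmyymmyymmyymmyymmy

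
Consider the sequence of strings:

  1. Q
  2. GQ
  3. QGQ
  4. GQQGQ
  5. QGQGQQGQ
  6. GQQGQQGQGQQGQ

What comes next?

QGQGQQGQGQQGQQGQGQQGQ

This is a Fibonacci-style word recurrence s(k) = s(k−2)·s(k−1): e.g. Q·GQ = QGQ.
Continuing: QGQGQQGQ · GQQGQQGQGQQGQ gives term 7.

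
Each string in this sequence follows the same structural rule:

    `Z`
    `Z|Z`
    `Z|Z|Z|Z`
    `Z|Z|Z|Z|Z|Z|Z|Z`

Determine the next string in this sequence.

Z|Z|Z|Z|Z|Z|Z|Z|Z|Z|Z|Z|Z|Z|Z|Z

Each string is two copies of the previous one joined by '|'.
One more doubling of Z|Z|Z|Z|Z|Z|Z|Z gives the answer.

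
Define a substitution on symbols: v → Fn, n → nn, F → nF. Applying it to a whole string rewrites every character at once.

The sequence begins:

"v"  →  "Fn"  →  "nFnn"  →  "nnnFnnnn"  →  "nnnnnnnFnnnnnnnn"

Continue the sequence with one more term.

nnnnnnnnnnnnnnnFnnnnnnnnnnnnnnnn

Applying the rule to each of the 16 symbols of nnnnnnnFnnnnnnnn gives the pieces nn nn nn nn nn nn nn nF nn nn nn nn nn nn nn nn, which concatenate to the answer.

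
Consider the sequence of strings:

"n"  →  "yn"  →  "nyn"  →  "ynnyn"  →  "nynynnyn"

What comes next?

From term 3 onward, concatenate the second-to-last term with the last: n·yn = nyn, yn·nyn = ynnyn, …
So term 6 is ynnyn·nynynnyn.

ynnynnynynnyn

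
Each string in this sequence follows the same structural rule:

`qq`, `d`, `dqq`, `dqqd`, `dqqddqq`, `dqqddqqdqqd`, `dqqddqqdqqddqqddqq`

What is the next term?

dqqddqqdqqddqqddqqdqqddqqdqqd

Each term (from the third on) is the previous term followed by the one before it: term 3 = d·qq = dqq.
So term 8 is dqqddqqdqqddqqddqq·dqqddqqdqqd.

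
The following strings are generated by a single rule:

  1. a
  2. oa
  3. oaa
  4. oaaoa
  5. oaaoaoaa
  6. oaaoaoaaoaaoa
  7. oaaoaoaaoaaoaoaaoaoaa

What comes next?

From term 3 onward, concatenate the last term with the second-to-last: oa·a = oaa, oaa·oa = oaaoa, …
Continuing: oaaoaoaaoaaoaoaaoaoaa · oaaoaoaaoaaoa gives term 8.

oaaoaoaaoaaoaoaaoaoaaoaaoaoaaoaaoa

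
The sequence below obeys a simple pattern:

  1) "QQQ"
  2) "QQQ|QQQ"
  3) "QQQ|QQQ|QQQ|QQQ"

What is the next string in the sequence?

QQQ|QQQ|QQQ|QQQ|QQQ|QQQ|QQQ|QQQ

Every step duplicates the string with '|' between the halves.
So the next term is two copies of QQQ|QQQ|QQQ|QQQ with '|' between the halves.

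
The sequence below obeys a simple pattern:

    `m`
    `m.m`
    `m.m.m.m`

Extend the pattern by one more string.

s(k+1) = s(k)·.·s(k) — each term doubles the last with '.' between the halves.
Doubling m.m.m.m with '.' between the halves:

m.m.m.m.m.m.m.m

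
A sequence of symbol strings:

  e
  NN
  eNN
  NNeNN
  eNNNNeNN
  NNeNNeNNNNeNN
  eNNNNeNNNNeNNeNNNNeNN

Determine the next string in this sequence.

NNeNNeNNNNeNNeNNNNeNNNNeNNeNNNNeNN

This is a Fibonacci-style word recurrence s(k) = s(k−2)·s(k−1): e.g. e·NN = eNN.
The next term joins NNeNNeNNNNeNN and eNNNNeNNNNeNNeNNNNeNN.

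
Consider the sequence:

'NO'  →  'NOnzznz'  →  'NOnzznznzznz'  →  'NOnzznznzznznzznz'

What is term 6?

NOnzznznzznznzznznzznznzznz

Every step adds nzznz to the end: s(k+1) = s(k)·nzznz.
From NOnzznznzznznzznz, 2 further steps: NOnzznznzznznzznz → NOnzznznzznznzznznzznz → (answer).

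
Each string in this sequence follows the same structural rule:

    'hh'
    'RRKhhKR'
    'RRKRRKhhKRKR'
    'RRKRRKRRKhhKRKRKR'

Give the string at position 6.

RRKRRKRRKRRKRRKhhKRKRKRKRKR

Every step adds RRK to the front and KR to the end of the previous string.
From RRKRRKRRKhhKRKRKR, 2 further steps: RRKRRKRRKhhKRKRKR → RRKRRKRRKRRKhhKRKRKRKR → (answer).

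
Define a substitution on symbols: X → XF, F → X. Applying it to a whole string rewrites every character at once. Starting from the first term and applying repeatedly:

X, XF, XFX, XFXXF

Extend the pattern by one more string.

Apply φ to XFXXF symbol by symbol: X→XF, F→X, X→XF, X→XF, F→X; joined: XF X XF XF X.

XFXXFXFX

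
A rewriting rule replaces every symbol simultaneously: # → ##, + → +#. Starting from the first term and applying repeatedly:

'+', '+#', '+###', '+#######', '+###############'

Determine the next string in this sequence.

Replace each of the 16 characters of +############### in place — +# ## ## ## ## ## ## ## ## ## ## ## ## ## ## ## — and concatenate.

+###############################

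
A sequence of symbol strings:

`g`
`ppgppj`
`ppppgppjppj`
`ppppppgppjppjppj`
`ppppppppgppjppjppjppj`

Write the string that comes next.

Each term wraps the previous one in pp on the left and ppj on the right.
So the next term is pp·ppppppppgppjppjppjppj·ppj.

ppppppppppgppjppjppjppjppj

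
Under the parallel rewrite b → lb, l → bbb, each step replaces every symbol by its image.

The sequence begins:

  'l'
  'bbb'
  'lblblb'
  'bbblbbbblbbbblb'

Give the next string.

lblblbbbblblblblbbbblblblblbbbblb

Replace each of the 15 characters of bbblbbbblbbbblb in place — lb lb lb bbb lb lb lb lb bbb lb lb lb lb bbb lb — and concatenate.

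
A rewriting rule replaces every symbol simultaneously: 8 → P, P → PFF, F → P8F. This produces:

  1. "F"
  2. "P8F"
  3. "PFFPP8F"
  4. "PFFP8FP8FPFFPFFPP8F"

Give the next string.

Applying the rule to each of the 19 symbols of PFFP8FP8FPFFPFFPP8F gives the pieces PFF P8F P8F PFF P P8F PFF P P8F PFF P8F P8F PFF P8F P8F PFF PFF P P8F, which concatenate to the answer.

PFFP8FP8FPFFPP8FPFFPP8FPFFP8FP8FPFFP8FP8FPFFPFFPP8F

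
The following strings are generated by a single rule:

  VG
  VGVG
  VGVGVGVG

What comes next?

Every step duplicates the string.
So the next term is two copies of VGVGVGVG.

VGVGVGVGVGVGVGVG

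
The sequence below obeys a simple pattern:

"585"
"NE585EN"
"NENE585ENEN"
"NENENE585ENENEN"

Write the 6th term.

NENENENENE585ENENENENEN

s(k+1) = NE·s(k)·EN, so each term gains NE as a prefix and EN as a suffix.
From NENENE585ENENEN, 2 further steps: NENENE585ENENEN → NENENENE585ENENENEN → (answer).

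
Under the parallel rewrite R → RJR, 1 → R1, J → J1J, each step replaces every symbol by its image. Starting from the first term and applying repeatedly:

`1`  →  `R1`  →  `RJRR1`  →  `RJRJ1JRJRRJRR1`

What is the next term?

RJRJ1JRJRJ1JR1J1JRJRJ1JRJRRJRJ1JRJRRJRR1

Applying the rule to each of the 14 symbols of RJRJ1JRJRRJRR1 gives the pieces RJR J1J RJR J1J R1 J1J RJR J1J RJR RJR J1J RJR RJR R1, which concatenate to the answer.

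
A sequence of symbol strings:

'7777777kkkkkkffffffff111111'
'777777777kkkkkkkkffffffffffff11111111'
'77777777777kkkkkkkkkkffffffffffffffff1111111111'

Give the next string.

7777777777777kkkkkkkkkkkkffffffffffffffffffff111111111111

Reading off run lengths: 7 runs 7, 9, 11; k runs 6, 8, 10; f runs 8, 12, 16; 1 runs 6, 8, 10 — each is linear in n, where the shown terms are n = 2, 3, 4.
For the next term, n = 5, so the run lengths are 13, 12, 20, 12.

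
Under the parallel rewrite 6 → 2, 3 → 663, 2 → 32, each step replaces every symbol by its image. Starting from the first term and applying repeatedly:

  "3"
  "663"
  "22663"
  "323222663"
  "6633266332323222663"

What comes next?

Replace each of the 19 characters of 6633266332323222663 in place — 2 2 663 663 32 2 2 663 663 32 663 32 663 32 32 32 2 2 663 — and concatenate.

226636633222663663326633266332323222663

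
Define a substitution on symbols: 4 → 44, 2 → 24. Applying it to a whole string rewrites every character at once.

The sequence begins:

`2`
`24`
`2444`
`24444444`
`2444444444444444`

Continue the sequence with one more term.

Replace each of the 16 characters of 2444444444444444 in place — 24 44 44 44 44 44 44 44 44 44 44 44 44 44 44 44 — and concatenate.

24444444444444444444444444444444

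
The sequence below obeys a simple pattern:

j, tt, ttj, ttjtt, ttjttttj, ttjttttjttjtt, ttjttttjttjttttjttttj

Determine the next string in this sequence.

Each term (from the third on) is the previous term followed by the one before it: term 3 = tt·j = ttj.
So term 8 is ttjttttjttjttttjttttj·ttjttttjttjtt.

ttjttttjttjttttjttttjttjttttjttjtt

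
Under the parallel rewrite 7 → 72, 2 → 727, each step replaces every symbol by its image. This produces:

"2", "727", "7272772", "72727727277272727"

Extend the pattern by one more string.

72727727277272727727277272727727277272772

Applying the rule to each of the 17 symbols of 72727727277272727 gives the pieces 72 727 72 727 72 72 727 72 727 72 72 727 72 727 72 727 72, which concatenate to the answer.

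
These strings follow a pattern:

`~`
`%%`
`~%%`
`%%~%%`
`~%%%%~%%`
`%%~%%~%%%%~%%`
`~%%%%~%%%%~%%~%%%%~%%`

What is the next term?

%%~%%~%%%%~%%~%%%%~%%%%~%%~%%%%~%%

Each term (from the third on) is the two preceding terms concatenated in order: term 3 = ~·%% = ~%%.
The next term joins %%~%%~%%%%~%% and ~%%%%~%%%%~%%~%%%%~%%.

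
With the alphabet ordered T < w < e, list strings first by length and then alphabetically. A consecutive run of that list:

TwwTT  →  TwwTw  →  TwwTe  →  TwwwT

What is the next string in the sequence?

Twwww

Treat TwwwT as a base-3 numeral over the given alphabet and add one, carrying through any trailing e's.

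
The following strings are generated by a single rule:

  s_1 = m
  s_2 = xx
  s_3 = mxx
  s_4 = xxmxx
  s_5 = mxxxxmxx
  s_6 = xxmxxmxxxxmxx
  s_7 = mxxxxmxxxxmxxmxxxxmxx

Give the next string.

xxmxxmxxxxmxxmxxxxmxxxxmxxmxxxxmxx

This is a Fibonacci-style word recurrence s(k) = s(k−2)·s(k−1): e.g. m·xx = mxx.
Continuing: xxmxxmxxxxmxx · mxxxxmxxxxmxxmxxxxmxx gives term 8.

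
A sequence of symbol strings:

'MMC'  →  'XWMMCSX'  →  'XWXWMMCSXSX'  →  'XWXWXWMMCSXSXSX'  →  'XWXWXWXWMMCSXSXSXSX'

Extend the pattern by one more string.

Every step adds XW to the front and SX to the end of the previous string.
So the next term is XW·XWXWXWXWMMCSXSXSXSX·SX.

XWXWXWXWXWMMCSXSXSXSXSX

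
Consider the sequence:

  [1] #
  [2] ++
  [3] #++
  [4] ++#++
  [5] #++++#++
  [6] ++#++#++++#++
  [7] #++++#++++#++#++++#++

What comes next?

++#++#++++#++#++++#++++#++#++++#++

This is a Fibonacci-style word recurrence s(k) = s(k−2)·s(k−1): e.g. #·++ = #++.
So term 8 is ++#++#++++#++·#++++#++++#++#++++#++.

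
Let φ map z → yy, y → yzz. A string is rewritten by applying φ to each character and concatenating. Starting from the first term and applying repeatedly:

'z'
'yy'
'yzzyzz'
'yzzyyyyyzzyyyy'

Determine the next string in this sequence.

φ(yzzyyyyyzzyyyy) expands symbol-by-symbol to yzz yy yy yzz yzz yzz yzz yzz yy yy yzz yzz yzz yzz; joining the 14 pieces gives the next term.

yzzyyyyyzzyzzyzzyzzyzzyyyyyzzyzzyzzyzz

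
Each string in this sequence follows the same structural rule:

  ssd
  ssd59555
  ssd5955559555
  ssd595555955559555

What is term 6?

Every step adds 59555 to the end: s(k+1) = s(k)·59555.
From ssd595555955559555, 2 further steps: ssd595555955559555 → ssd59555595555955559555 → (answer).

ssd5955559555595555955559555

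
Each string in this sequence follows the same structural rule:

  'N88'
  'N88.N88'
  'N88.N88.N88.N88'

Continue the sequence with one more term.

N88.N88.N88.N88.N88.N88.N88.N88

Each string is two copies of the previous one joined by '.'.
One more doubling of N88.N88.N88.N88 gives the answer.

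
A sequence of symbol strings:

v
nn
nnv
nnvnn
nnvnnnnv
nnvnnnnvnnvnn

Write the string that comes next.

nnvnnnnvnnvnnnnvnnnnv

This is a Fibonacci-style word recurrence s(k) = s(k−1)·s(k−2): e.g. nn·v = nnv.
So term 7 is nnvnnnnvnnvnn·nnvnnnnv.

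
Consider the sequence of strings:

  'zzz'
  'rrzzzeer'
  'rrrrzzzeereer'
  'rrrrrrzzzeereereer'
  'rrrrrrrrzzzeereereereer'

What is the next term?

Every step adds rr to the front and eer to the end of the previous string.
One more step from rrrrrrrrzzzeereereereer gives the answer.

rrrrrrrrrrzzzeereereereereer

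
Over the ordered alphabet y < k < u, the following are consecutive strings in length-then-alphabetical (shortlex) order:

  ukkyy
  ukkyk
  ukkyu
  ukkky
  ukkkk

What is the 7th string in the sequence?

ukkuy

Advancing 2 positions from ukkkk through ukkkk → ukkku reaches term 7.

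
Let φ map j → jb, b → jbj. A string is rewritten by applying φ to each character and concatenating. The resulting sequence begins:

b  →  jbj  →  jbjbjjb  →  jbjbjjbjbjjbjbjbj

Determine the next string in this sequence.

Applying the rule to each of the 17 symbols of jbjbjjbjbjjbjbjbj gives the pieces jb jbj jb jbj jb jb jbj jb jbj jb jb jbj jb jbj jb jbj jb, which concatenate to the answer.

jbjbjjbjbjjbjbjbjjbjbjjbjbjbjjbjbjjbjbjjb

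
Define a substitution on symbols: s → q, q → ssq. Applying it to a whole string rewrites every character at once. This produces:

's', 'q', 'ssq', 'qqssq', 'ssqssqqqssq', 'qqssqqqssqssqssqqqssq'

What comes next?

Rewriting the 21 symbols of qqssqqqssqssqssqqqssq one by one yields ssq ssq q q ssq ssq ssq q q ssq q q ssq q q ssq ssq ssq q q ssq; concatenated:

ssqssqqqssqssqssqqqssqqqssqqqssqssqssqqqssq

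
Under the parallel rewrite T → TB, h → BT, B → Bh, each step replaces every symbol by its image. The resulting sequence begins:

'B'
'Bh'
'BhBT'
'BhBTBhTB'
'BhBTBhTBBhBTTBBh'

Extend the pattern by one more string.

BhBTBhTBBhBTTBBhBhBTBhTBTBBhBhBT

φ(BhBTBhTBBhBTTBBh) expands symbol-by-symbol to Bh BT Bh TB Bh BT TB Bh Bh BT Bh TB TB Bh Bh BT; joining the 16 pieces gives the next term.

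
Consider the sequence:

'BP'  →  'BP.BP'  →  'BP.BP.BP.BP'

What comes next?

s(k+1) = s(k)·.·s(k) — each term doubles the last with '.' between the halves.
One more doubling of BP.BP.BP.BP gives the answer.

BP.BP.BP.BP.BP.BP.BP.BP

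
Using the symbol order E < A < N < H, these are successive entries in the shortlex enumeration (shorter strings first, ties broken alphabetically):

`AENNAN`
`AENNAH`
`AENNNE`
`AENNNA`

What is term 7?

Continuing the enumeration 3 steps past AENNNA: AENNNA → AENNNN → AENNNH → (answer).

AENNHE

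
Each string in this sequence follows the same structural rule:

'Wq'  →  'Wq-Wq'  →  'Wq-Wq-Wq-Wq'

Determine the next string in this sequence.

Each string is two copies of the previous one joined by '-'.
Doubling Wq-Wq-Wq-Wq with '-' between the halves:

Wq-Wq-Wq-Wq-Wq-Wq-Wq-Wq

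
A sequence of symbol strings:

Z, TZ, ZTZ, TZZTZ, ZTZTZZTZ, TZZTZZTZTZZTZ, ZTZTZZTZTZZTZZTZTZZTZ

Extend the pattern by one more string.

TZZTZZTZTZZTZZTZTZZTZTZZTZZTZTZZTZ

From term 3 onward, concatenate the second-to-last term with the last: Z·TZ = ZTZ, TZ·ZTZ = TZZTZ, …
So term 8 is TZZTZZTZTZZTZ·ZTZTZZTZTZZTZZTZTZZTZ.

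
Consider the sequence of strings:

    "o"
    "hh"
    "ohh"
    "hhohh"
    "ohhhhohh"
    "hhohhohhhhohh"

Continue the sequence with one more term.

ohhhhohhhhohhohhhhohh

Each term (from the third on) is the two preceding terms concatenated in order: term 3 = o·hh = ohh.
So term 7 is ohhhhohh·hhohhohhhhohh.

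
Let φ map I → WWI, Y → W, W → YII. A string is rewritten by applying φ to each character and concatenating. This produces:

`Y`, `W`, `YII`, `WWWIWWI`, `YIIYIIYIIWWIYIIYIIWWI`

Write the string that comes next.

Rewriting the 21 symbols of YIIYIIYIIWWIYIIYIIWWI one by one yields W WWI WWI W WWI WWI W WWI WWI YII YII WWI W WWI WWI W WWI WWI YII YII WWI; concatenated:

WWWIWWIWWWIWWIWWWIWWIYIIYIIWWIWWWIWWIWWWIWWIYIIYIIWWI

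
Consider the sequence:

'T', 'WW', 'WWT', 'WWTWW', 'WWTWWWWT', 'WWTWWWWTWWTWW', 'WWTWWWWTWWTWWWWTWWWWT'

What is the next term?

WWTWWWWTWWTWWWWTWWWWTWWTWWWWTWWTWW

This is a Fibonacci-style word recurrence s(k) = s(k−1)·s(k−2): e.g. WW·T = WWT.
The next term joins WWTWWWWTWWTWWWWTWWWWT and WWTWWWWTWWTWW.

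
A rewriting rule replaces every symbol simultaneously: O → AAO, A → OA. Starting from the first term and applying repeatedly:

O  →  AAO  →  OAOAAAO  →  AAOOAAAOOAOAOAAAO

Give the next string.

Rewriting the 17 symbols of AAOOAAAOOAOAOAAAO one by one yields OA OA AAO AAO OA OA OA AAO AAO OA AAO OA AAO OA OA OA AAO; concatenated:

OAOAAAOAAOOAOAOAAAOAAOOAAAOOAAAOOAOAOAAAO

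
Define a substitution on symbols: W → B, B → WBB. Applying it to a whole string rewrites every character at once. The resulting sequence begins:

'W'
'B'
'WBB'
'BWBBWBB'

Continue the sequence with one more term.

WBBBWBBWBBBWBBWBB

Expanding BWBBWBB: B→WBB, W→B, B→WBB, B→WBB, W→B, B→WBB, B→WBB. Concatenated: WBB B WBB WBB B WBB WBB.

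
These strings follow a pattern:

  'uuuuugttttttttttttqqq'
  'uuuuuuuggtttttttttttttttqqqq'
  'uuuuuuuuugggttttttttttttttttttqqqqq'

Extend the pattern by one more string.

uuuuuuuuuuuggggtttttttttttttttttttttqqqqqq

The n-th term is 2n-1 u's then n-2 g's then 3n+3 t's then n q's, where the shown terms are n = 3, 4, 5.
Setting n = 6 gives 11, 4, 21, 6 characters in each block.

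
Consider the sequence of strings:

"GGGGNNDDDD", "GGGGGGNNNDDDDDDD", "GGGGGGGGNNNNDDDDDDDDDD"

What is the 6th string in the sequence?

GGGGGGGGGGGGGGNNNNNNNDDDDDDDDDDDDDDDDDDD

The n-th term is 2n+2 G's then n+1 N's then 3n+1 D's (n = 1, 2, …).
For term 6, n = 6, so the run lengths are 14, 7, 19.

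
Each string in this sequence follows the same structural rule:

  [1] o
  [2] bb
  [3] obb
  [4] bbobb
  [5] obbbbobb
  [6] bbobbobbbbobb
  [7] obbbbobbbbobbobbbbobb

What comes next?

From term 3 onward, concatenate the second-to-last term with the last: o·bb = obb, bb·obb = bbobb, …
So term 8 is bbobbobbbbobb·obbbbobbbbobbobbbbobb.

bbobbobbbbobbobbbbobbbbobbobbbbobb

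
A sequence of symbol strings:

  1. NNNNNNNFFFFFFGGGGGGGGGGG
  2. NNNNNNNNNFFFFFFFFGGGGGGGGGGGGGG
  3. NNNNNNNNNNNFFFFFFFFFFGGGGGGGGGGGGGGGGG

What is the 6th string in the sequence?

NNNNNNNNNNNNNNNNNFFFFFFFFFFFFFFFFGGGGGGGGGGGGGGGGGGGGGGGGGG

Each string has the form N^{2n+1} F^{2n} G^{3n+2}, where the shown terms are n = 3, 4, 5.
For term 6, n = 8, so the run lengths are 17, 16, 26.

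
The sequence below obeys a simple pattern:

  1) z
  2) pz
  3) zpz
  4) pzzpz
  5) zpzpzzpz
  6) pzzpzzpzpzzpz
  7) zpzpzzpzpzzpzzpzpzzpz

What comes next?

From term 3 onward, concatenate the second-to-last term with the last: z·pz = zpz, pz·zpz = pzzpz, …
The next term joins pzzpzzpzpzzpz and zpzpzzpzpzzpzzpzpzzpz.

pzzpzzpzpzzpzzpzpzzpzpzzpzzpzpzzpz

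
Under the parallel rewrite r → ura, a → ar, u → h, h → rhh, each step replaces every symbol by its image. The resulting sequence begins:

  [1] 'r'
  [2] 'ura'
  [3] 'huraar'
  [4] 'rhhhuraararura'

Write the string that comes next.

Rewriting the 14 symbols of rhhhuraararura one by one yields ura rhh rhh rhh h ura ar ar ura ar ura h ura ar; concatenated:

urarhhrhhrhhhuraararuraarurahuraar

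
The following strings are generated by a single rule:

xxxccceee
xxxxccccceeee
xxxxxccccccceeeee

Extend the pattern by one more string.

xxxxxxccccccccceeeeee

Each string has the form x^{n+1} c^{2n-1} e^{n+1}, where the shown terms are n = 2, 3, 4.
For the next term, n = 5, so the run lengths are 6, 9, 6.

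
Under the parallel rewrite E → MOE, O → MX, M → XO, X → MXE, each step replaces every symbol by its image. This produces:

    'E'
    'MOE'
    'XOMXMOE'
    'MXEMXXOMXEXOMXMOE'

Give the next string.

XOMXEMOEXOMXEMXEMXXOMXEMOEMXEMXXOMXEXOMXMOE

Applying the rule to each of the 17 symbols of MXEMXXOMXEXOMXMOE gives the pieces XO MXE MOE XO MXE MXE MX XO MXE MOE MXE MX XO MXE XO MX MOE, which concatenate to the answer.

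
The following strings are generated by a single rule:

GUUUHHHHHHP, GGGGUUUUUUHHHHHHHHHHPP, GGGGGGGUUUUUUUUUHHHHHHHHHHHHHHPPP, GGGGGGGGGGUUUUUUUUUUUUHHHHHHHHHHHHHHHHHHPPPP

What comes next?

GGGGGGGGGGGGGUUUUUUUUUUUUUUUHHHHHHHHHHHHHHHHHHHHHHPPPPP

Term n consists of 3n-2 G's, followed by 3n U's, followed by 4n+2 H's, followed by n P's (n = 1, 2, …).
At n = 5 the blocks have lengths 13, 15, 22, 5.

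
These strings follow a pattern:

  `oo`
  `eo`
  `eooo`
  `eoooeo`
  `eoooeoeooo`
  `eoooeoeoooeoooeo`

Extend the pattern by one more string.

Each term (from the third on) is the previous term followed by the one before it: term 3 = eo·oo = eooo.
The next term joins eoooeoeoooeoooeo and eoooeoeooo.

eoooeoeoooeoooeoeoooeoeooo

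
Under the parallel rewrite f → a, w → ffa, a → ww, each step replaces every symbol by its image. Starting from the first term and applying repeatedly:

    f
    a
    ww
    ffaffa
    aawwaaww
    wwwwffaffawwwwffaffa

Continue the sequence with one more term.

Applying the rule to each of the 20 symbols of wwwwffaffawwwwffaffa gives the pieces ffa ffa ffa ffa a a ww a a ww ffa ffa ffa ffa a a ww a a ww, which concatenate to the answer.

ffaffaffaffaaawwaawwffaffaffaffaaawwaaww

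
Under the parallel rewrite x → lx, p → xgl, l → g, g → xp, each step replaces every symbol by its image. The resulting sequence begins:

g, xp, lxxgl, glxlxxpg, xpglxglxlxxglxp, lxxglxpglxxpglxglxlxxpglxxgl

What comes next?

glxlxxpglxxglxpglxlxxglxpglxxpglxglxlxxglxpglxlxxpg

φ(lxxglxpglxxpglxglxlxxpglxxgl) expands symbol-by-symbol to g lx lx xp g lx xgl xp g lx lx xgl xp g lx xp g lx g lx lx xgl xp g lx lx xp g; joining the 28 pieces gives the next term.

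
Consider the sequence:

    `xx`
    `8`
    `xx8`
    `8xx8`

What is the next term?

From term 3 onward, concatenate the second-to-last term with the last: xx·8 = xx8, 8·xx8 = 8xx8, …
The next term joins xx8 and 8xx8.

xx88xx8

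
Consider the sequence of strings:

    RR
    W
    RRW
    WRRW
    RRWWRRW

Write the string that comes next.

WRRWRRWWRRW

Each term (from the third on) is the two preceding terms concatenated in order: term 3 = RR·W = RRW.
The next term joins WRRW and RRWWRRW.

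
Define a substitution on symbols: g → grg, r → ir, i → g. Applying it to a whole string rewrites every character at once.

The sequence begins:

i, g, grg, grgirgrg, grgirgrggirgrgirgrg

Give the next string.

Replace each of the 19 characters of grgirgrggirgrgirgrg in place — grg ir grg g ir grg ir grg grg g ir grg ir grg g ir grg ir grg — and concatenate.

grgirgrggirgrgirgrggrggirgrgirgrggirgrgirgrg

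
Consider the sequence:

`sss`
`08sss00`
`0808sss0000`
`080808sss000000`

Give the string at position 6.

Each term wraps the previous one in 08 on the left and 00 on the right.
From 080808sss000000, 2 further steps: 080808sss000000 → 08080808sss00000000 → (answer).

0808080808sss0000000000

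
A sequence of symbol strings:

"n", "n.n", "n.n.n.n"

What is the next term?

Each string is two copies of the previous one joined by '.'.
So the next term is two copies of n.n.n.n with '.' between the halves.

n.n.n.n.n.n.n.n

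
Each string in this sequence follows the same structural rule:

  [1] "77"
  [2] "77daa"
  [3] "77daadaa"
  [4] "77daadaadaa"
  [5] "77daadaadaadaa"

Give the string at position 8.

The strings grow by a fixed suffix daa each time.
From 77daadaadaadaa, 3 further steps: 77daadaadaadaa → 77daadaadaadaadaa → 77daadaadaadaadaadaa → (answer).

77daadaadaadaadaadaadaa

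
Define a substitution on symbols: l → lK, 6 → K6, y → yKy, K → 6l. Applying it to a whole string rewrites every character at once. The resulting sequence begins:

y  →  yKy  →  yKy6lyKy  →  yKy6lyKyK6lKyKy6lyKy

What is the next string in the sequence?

yKy6lyKyK6lKyKy6lyKy6lK6lK6lyKy6lyKyK6lKyKy6lyKy

φ(yKy6lyKyK6lKyKy6lyKy) expands symbol-by-symbol to yKy 6l yKy K6 lK yKy 6l yKy 6l K6 lK 6l yKy 6l yKy K6 lK yKy 6l yKy; joining the 20 pieces gives the next term.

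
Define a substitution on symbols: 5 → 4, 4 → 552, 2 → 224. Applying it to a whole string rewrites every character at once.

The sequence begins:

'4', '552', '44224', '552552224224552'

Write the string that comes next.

442244422422422455222422455244224

φ(552552224224552) expands symbol-by-symbol to 4 4 224 4 4 224 224 224 552 224 224 552 4 4 224; joining the 15 pieces gives the next term.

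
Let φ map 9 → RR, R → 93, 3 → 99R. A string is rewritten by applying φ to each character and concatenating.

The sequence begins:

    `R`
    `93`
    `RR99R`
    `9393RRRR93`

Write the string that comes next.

RR99RRR99R93939393RR99R

Expanding 9393RRRR93: 9→RR, 3→99R, 9→RR, 3→99R, R→93, R→93, R→93, R→93, 9→RR, 3→99R. Concatenated: RR 99R RR 99R 93 93 93 93 RR 99R.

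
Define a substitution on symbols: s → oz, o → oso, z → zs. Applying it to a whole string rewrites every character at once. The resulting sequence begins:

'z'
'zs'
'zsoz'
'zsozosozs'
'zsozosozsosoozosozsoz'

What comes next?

Replace each of the 21 characters of zsozosozsosoozosozsoz in place — zs oz oso zs oso oz oso zs oz oso oz oso oso zs oso oz oso zs oz oso zs — and concatenate.

zsozosozsosoozosozsozosoozosoosozsosoozosozsozosozs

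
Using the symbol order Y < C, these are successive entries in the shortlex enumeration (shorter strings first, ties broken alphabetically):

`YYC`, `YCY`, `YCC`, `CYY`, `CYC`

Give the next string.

The successor of CYC increments the rightmost position that isn't already C and resets every position after it to Y.

CCY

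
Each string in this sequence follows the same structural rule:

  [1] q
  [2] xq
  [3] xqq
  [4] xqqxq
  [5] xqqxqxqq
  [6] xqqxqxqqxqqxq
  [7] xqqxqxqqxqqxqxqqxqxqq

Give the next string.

xqqxqxqqxqqxqxqqxqxqqxqqxqxqqxqqxq

This is a Fibonacci-style word recurrence s(k) = s(k−1)·s(k−2): e.g. xq·q = xqq.
The next term joins xqqxqxqqxqqxqxqqxqxqq and xqqxqxqqxqqxq.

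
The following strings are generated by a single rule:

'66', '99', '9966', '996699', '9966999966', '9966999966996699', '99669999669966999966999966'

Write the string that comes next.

996699996699669999669999669966999966996699

From term 3 onward, concatenate the last term with the second-to-last: 99·66 = 9966, 9966·99 = 996699, …
So term 8 is 99669999669966999966999966·9966999966996699.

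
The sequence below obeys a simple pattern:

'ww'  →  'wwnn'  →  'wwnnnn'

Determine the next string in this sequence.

The strings grow by a fixed suffix nn each time.
Applying this once more to wwnnnn:

wwnnnnnn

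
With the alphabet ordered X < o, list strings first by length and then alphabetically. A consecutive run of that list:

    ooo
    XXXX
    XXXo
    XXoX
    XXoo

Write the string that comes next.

Find the rightmost character of XXoo below o, bump it to the next letter, and reset everything to its right to X.

XoXX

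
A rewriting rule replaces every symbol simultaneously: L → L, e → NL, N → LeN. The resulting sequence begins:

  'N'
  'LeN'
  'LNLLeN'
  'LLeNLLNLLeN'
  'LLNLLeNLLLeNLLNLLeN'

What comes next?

Rewriting the 19 symbols of LLNLLeNLLLeNLLNLLeN one by one yields L L LeN L L NL LeN L L L NL LeN L L LeN L L NL LeN; concatenated:

LLLeNLLNLLeNLLLNLLeNLLLeNLLNLLeN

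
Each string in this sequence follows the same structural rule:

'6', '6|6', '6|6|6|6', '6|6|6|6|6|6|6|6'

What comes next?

s(k+1) = s(k)·|·s(k) — each term doubles the last with '|' between the halves.
So the next term is two copies of 6|6|6|6|6|6|6|6 with '|' between the halves.

6|6|6|6|6|6|6|6|6|6|6|6|6|6|6|6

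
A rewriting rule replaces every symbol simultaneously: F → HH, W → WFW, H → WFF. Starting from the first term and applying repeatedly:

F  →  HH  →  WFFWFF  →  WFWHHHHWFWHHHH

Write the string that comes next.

Applying the rule to each of the 14 symbols of WFWHHHHWFWHHHH gives the pieces WFW HH WFW WFF WFF WFF WFF WFW HH WFW WFF WFF WFF WFF, which concatenate to the answer.

WFWHHWFWWFFWFFWFFWFFWFWHHWFWWFFWFFWFFWFF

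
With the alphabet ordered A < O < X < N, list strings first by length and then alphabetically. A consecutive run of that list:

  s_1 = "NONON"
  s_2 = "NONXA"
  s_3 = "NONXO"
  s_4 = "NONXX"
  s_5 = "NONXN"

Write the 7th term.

Continuing the enumeration 2 steps past NONXN: NONXN → NONNA → (answer).

NONNO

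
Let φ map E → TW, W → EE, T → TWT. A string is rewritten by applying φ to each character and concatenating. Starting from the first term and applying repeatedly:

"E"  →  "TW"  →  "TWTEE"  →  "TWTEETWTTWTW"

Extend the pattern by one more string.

Apply φ to TWTEETWTTWTW symbol by symbol: T→TWT, W→EE, T→TWT, E→TW, E→TW, T→TWT, W→EE, T→TWT, T→TWT, W→EE, T→TWT, W→EE; joined: TWT EE TWT TW TW TWT EE TWT TWT EE TWT EE.

TWTEETWTTWTWTWTEETWTTWTEETWTEE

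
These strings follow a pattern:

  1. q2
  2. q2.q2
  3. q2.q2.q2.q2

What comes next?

s(k+1) = s(k)·.·s(k) — each term doubles the last with '.' between the halves.
Doubling q2.q2.q2.q2 with '.' between the halves:

q2.q2.q2.q2.q2.q2.q2.q2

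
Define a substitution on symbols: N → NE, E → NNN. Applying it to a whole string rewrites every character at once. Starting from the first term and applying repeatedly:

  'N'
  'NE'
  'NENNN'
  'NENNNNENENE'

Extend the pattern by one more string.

NENNNNENENENENNNNENNNNENNN

Expanding NENNNNENENE: N→NE, E→NNN, N→NE, N→NE, N→NE, N→NE, E→NNN, N→NE, E→NNN, N→NE, E→NNN. Concatenated: NE NNN NE NE NE NE NNN NE NNN NE NNN.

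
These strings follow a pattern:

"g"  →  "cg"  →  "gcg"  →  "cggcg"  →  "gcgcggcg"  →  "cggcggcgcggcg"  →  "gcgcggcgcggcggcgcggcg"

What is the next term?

cggcggcgcggcggcgcggcgcggcggcgcggcg

This is a Fibonacci-style word recurrence s(k) = s(k−2)·s(k−1): e.g. g·cg = gcg.
So term 8 is cggcggcgcggcg·gcgcggcgcggcggcgcggcg.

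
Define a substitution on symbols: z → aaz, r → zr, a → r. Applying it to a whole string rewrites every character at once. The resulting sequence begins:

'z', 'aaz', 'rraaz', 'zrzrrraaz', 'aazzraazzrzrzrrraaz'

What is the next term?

rraazaazzrrraazaazzraazzraazzrzrzrrraaz

φ(aazzraazzrzrzrrraaz) expands symbol-by-symbol to r r aaz aaz zr r r aaz aaz zr aaz zr aaz zr zr zr r r aaz; joining the 19 pieces gives the next term.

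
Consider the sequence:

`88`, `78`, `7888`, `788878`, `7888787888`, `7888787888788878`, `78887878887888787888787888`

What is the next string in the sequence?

From term 3 onward, concatenate the last term with the second-to-last: 78·88 = 7888, 7888·78 = 788878, …
The next term joins 78887878887888787888787888 and 7888787888788878.

788878788878887878887878887888787888788878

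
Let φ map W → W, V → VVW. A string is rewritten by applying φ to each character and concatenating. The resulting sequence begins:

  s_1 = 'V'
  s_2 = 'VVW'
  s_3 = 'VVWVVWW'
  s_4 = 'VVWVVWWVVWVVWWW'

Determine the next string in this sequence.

VVWVVWWVVWVVWWWVVWVVWWVVWVVWWWW

Applying the rule to each of the 15 symbols of VVWVVWWVVWVVWWW gives the pieces VVW VVW W VVW VVW W W VVW VVW W VVW VVW W W W, which concatenate to the answer.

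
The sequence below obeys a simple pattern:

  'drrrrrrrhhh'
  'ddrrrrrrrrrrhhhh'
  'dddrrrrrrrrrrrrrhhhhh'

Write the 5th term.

Reading off run lengths: d runs 1, 2, 3; r runs 7, 10, 13; h runs 3, 4, 5 — each is linear in n, where the shown terms are n = 2, 3, 4.
For term 5, n = 6, so the run lengths are 5, 19, 7.

dddddrrrrrrrrrrrrrrrrrrrhhhhhhh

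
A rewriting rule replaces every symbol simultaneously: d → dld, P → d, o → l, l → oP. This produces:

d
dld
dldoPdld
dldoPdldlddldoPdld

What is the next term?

Applying the rule to each of the 18 symbols of dldoPdldlddldoPdld gives the pieces dld oP dld l d dld oP dld oP dld dld oP dld l d dld oP dld, which concatenate to the answer.

dldoPdldlddldoPdldoPdlddldoPdldlddldoPdld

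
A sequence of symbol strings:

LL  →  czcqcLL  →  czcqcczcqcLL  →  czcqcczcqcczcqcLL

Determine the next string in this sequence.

Each term is the previous one with czcqc prepended.
Applying this once more to czcqcczcqcczcqcLL:

czcqcczcqcczcqcczcqcLL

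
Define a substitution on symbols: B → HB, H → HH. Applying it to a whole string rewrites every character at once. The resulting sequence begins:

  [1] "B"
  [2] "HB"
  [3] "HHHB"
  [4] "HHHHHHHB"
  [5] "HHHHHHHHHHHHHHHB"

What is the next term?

Rewriting the 16 symbols of HHHHHHHHHHHHHHHB one by one yields HH HH HH HH HH HH HH HH HH HH HH HH HH HH HH HB; concatenated:

HHHHHHHHHHHHHHHHHHHHHHHHHHHHHHHB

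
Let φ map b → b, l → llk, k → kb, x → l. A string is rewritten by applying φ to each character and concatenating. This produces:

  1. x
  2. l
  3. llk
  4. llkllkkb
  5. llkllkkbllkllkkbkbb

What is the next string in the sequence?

Applying the rule to each of the 19 symbols of llkllkkbllkllkkbkbb gives the pieces llk llk kb llk llk kb kb b llk llk kb llk llk kb kb b kb b b, which concatenate to the answer.

llkllkkbllkllkkbkbbllkllkkbllkllkkbkbbkbbb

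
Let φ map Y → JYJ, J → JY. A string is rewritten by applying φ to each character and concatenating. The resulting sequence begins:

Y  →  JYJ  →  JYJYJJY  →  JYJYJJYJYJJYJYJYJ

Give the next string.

φ(JYJYJJYJYJJYJYJYJ) expands symbol-by-symbol to JY JYJ JY JYJ JY JY JYJ JY JYJ JY JY JYJ JY JYJ JY JYJ JY; joining the 17 pieces gives the next term.

JYJYJJYJYJJYJYJYJJYJYJJYJYJYJJYJYJJYJYJJY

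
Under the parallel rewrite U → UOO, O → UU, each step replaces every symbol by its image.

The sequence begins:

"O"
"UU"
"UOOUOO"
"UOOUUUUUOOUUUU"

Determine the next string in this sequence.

UOOUUUUUOOUOOUOOUOOUOOUUUUUOOUOOUOOUOO

φ(UOOUUUUUOOUUUU) expands symbol-by-symbol to UOO UU UU UOO UOO UOO UOO UOO UU UU UOO UOO UOO UOO; joining the 14 pieces gives the next term.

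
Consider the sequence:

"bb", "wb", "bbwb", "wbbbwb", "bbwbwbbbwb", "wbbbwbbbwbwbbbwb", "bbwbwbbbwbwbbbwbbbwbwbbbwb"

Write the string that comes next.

wbbbwbbbwbwbbbwbbbwbwbbbwbwbbbwbbbwbwbbbwb

This is a Fibonacci-style word recurrence s(k) = s(k−2)·s(k−1): e.g. bb·wb = bbwb.
Continuing: wbbbwbbbwbwbbbwb · bbwbwbbbwbwbbbwbbbwbwbbbwb gives term 8.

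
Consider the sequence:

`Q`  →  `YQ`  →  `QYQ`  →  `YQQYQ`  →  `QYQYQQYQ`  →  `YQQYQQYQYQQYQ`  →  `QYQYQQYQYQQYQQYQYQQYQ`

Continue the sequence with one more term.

YQQYQQYQYQQYQQYQYQQYQYQQYQQYQYQQYQ

This is a Fibonacci-style word recurrence s(k) = s(k−2)·s(k−1): e.g. Q·YQ = QYQ.
The next term joins YQQYQQYQYQQYQ and QYQYQQYQYQQYQQYQYQQYQ.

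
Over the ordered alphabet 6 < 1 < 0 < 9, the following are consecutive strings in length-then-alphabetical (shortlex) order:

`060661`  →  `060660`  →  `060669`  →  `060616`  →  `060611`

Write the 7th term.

Continuing the enumeration 2 steps past 060611: 060611 → 060610 → (answer).

060619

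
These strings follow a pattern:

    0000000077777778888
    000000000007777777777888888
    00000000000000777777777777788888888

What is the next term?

The n-th term is 3n+2 0's then 3n+1 7's then 2n 8's, where the shown terms are n = 2, 3, 4.
Setting n = 5 gives 17, 16, 10 characters in each block.

0000000000000000077777777777777778888888888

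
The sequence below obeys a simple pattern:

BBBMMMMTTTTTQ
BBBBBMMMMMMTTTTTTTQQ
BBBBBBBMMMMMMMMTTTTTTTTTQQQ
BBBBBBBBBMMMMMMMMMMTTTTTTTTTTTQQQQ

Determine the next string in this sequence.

Reading off run lengths: B runs 3, 5, 7, 9; M runs 4, 6, 8, 10; T runs 5, 7, 9, 11; Q runs 1, 2, 3, 4 — each is linear in n (n = 1, 2, …).
At n = 5 the blocks have lengths 11, 12, 13, 5.

BBBBBBBBBBBMMMMMMMMMMMMTTTTTTTTTTTTTQQQQQ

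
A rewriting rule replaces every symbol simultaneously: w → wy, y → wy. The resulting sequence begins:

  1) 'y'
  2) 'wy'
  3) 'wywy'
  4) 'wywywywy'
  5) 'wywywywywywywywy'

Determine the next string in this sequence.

Replace each of the 16 characters of wywywywywywywywy in place — wy wy wy wy wy wy wy wy wy wy wy wy wy wy wy wy — and concatenate.

wywywywywywywywywywywywywywywywy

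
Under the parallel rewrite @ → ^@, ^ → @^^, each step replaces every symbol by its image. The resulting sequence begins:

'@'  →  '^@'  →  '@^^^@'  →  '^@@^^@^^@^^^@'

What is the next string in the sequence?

@^^^@^@@^^@^^^@@^^@^^^@@^^@^^@^^^@

φ(^@@^^@^^@^^^@) expands symbol-by-symbol to @^^ ^@ ^@ @^^ @^^ ^@ @^^ @^^ ^@ @^^ @^^ @^^ ^@; joining the 13 pieces gives the next term.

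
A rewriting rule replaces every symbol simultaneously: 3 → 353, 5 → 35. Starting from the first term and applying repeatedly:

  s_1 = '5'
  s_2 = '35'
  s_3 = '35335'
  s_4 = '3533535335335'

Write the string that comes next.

Applying the rule to each of the 13 symbols of 3533535335335 gives the pieces 353 35 353 353 35 353 35 353 353 35 353 353 35, which concatenate to the answer.

3533535335335353353533533535335335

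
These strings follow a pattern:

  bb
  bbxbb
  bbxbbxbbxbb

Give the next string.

Every step duplicates the string with 'x' between the halves.
So the next term is two copies of bbxbbxbbxbb with 'x' between the halves.

bbxbbxbbxbbxbbxbbxbbxbb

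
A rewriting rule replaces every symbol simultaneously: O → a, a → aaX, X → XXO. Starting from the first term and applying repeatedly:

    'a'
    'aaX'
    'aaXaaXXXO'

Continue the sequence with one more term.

aaXaaXXXOaaXaaXXXOXXOXXOa

Expanding aaXaaXXXO: a→aaX, a→aaX, X→XXO, a→aaX, a→aaX, X→XXO, X→XXO, X→XXO, O→a. Concatenated: aaX aaX XXO aaX aaX XXO XXO XXO a.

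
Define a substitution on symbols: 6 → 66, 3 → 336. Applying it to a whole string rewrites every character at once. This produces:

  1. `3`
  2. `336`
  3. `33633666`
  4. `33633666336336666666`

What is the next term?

Rewriting the 20 symbols of 33633666336336666666 one by one yields 336 336 66 336 336 66 66 66 336 336 66 336 336 66 66 66 66 66 66 66; concatenated:

336336663363366666663363366633633666666666666666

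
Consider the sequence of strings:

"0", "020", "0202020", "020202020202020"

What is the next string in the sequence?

Each string is two copies of the previous one joined by '2'.
So the next term is two copies of 020202020202020 with '2' between the halves.

0202020202020202020202020202020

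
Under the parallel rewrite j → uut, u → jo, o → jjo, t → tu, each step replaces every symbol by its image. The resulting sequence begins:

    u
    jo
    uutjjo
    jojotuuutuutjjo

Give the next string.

Rewriting the 15 symbols of jojotuuutuutjjo one by one yields uut jjo uut jjo tu jo jo jo tu jo jo tu uut uut jjo; concatenated:

uutjjouutjjotujojojotujojotuuutuutjjo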